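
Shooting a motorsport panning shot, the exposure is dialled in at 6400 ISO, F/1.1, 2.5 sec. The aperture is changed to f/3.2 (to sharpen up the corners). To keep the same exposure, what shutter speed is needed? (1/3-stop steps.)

Aperture: f/1.1 → f/1.2 → f/1.4 → f/1.6 → f/1.8 → f/2 → f/2.2 → f/2.5 → f/2.8 → f/3.2 — 3 stops smaller aperture (darker).
Need 3 stops brighter from the shutter speed: 2.5 → 3.2 → 4 → 5 → 6 → 8 → 10 → 13 → 15 → 20.

20 s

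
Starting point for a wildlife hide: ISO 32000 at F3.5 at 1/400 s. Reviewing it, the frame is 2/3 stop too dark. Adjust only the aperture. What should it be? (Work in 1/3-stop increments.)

f/2.8

Underexposed by 2/3 stop → need 2/3 stop brighter.
Aperture: f/3.5 → f/3.2 → f/2.8.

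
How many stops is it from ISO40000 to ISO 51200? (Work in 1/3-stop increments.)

40000 → 51200 — count the steps: 1 third-stops = 1/3 stop.

1/3 stop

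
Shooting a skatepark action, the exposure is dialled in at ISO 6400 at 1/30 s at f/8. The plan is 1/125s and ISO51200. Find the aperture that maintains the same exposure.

f/11

Shutter speed: 1/30 → 1/60 → 1/125 — 2 stops faster (darker).
ISO: 6400 → 12800 → 25600 → 51200 — 3 stops higher (brighter).
Net change so far: 1 stop brighter. Offset with the aperture: f/8 → f/11.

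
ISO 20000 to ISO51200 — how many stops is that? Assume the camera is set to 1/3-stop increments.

1 1/3 stops

20000 → 25600 → 32000 → 40000 → 51200 — count the steps: 4 third-stops = 1 1/3 stops.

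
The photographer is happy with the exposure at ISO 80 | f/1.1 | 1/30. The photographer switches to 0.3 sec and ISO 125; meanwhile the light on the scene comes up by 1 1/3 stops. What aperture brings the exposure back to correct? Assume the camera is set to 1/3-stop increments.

f/7.1

Scene light: 1 1/3 stops brighter.
Shutter speed: 1/30 → 1/25 → 1/20 → 1/15 → 1/13 → 1/10 → 1/8 → 1/6 → 1/5 → 1/4 → 0.3 — 3 1/3 stops slower (brighter).
ISO: 80 → 100 → 125 — 2/3 stop raised (brighter).
Net so far: 5 1/3 stops brighter. Aperture: f/1.1 → f/1.2 → f/1.4 → f/1.6 → f/1.8 → f/2 → f/2.2 → f/2.5 → f/2.8 → f/3.2 → f/3.5 → f/4 → f/4.5 → f/5 → f/5.6 → f/6.3 → f/7.1.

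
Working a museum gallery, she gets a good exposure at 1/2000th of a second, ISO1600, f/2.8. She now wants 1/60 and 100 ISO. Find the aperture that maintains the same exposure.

f/4

Shutter speed: 1/2000 → 1/1000 → 1/500 → 1/250 → 1/125 → 1/60 — 5 stops longer (brighter).
ISO: 1600 → 800 → 400 → 200 → 100 — 4 stops lower (darker).
Net change so far: 1 stop brighter. Offset with the aperture: f/2.8 → f/4.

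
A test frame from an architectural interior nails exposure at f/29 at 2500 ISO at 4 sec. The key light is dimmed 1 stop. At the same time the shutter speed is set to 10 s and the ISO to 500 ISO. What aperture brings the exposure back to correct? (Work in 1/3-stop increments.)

f/14

Scene light: 1 stop darker.
Shutter speed: 4 → 5 → 6 → 8 → 10 — 1 1/3 stops slower (brighter).
ISO: 2500 → 2000 → 1600 → 1250 → 1000 → 800 → 640 → 500 — 2 1/3 stops lower (darker).
Net so far: 2 stops darker. Aperture: f/29 → f/25 → f/22 → f/20 → f/18 → f/16 → f/14.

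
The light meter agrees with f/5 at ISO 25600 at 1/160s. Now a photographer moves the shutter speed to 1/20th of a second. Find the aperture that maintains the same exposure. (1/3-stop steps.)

Shutter speed: 1/160 → 1/125 → 1/100 → 1/80 → 1/60 → 1/50 → 1/40 → 1/30 → 1/25 → 1/20 — 3 stops slower (brighter).
Need 3 stops darker from the aperture: f/5 → f/5.6 → f/6.3 → f/7.1 → f/8 → f/9 → f/10 → f/11 → f/13 → f/14.

f/14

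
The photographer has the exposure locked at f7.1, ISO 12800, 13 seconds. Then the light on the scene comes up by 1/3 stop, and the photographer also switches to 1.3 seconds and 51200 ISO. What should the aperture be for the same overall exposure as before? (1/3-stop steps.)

f/5

Scene light: 1/3 stop brighter.
Shutter speed: 13 → 10 → 8 → 6 → 5 → 4 → 3.2 → 2.5 → 2 → 1.6 → 1.3 — 3 1/3 stops faster (darker).
ISO: 12800 → 16000 → 20000 → 25600 → 32000 → 40000 → 51200 — 2 stops higher (brighter).
Net so far: 1 stop darker. Aperture: f/7.1 → f/6.3 → f/5.6 → f/5.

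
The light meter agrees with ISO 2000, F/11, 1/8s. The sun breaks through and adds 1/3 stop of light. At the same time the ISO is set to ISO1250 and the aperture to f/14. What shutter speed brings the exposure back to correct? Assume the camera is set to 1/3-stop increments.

Scene light: 1/3 stop brighter.
ISO: 2000 → 1600 → 1250 — 2/3 stop lower (darker).
Aperture: f/11 → f/13 → f/14 — 2/3 stop narrower (darker).
Net so far: 1 stop darker. Shutter speed: 1/8 → 1/6 → 1/5 → 1/4.

1/4s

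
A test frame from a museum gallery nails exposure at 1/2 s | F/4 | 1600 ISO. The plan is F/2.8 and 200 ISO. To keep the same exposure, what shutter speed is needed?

2 s

Aperture: f/4 → f/2.8 — 1 stop larger aperture (brighter).
ISO: 1600 → 800 → 400 → 200 — 3 stops dropped (darker).
Net change so far: 2 stops darker. Offset with the shutter speed: 1/2 → 1 → 2.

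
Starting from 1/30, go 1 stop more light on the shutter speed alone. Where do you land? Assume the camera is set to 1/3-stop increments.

1/15s

Shutter speed: 1/30 → 1/25 → 1/20 → 1/15 — 1 stop slower (brighter).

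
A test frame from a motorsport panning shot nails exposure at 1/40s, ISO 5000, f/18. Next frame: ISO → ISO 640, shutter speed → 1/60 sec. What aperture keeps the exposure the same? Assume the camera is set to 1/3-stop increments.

f/5

ISO: 5000 → 4000 → 3200 → 2500 → 2000 → 1600 → 1250 → 1000 → 800 → 640 — 3 stops lower (darker).
Shutter speed: 1/40 → 1/50 → 1/60 — 2/3 stop shorter (darker).
Net change so far: 3 2/3 stops darker. Offset with the aperture: f/18 → f/16 → f/14 → f/13 → f/11 → f/10 → f/9 → f/8 → f/7.1 → f/6.3 → f/5.6 → f/5.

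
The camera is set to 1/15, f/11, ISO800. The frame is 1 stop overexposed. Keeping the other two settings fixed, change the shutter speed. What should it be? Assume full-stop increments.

1/30s

Overexposed by 1 stop → need 1 stop darker.
Shutter speed: 1/15 → 1/30.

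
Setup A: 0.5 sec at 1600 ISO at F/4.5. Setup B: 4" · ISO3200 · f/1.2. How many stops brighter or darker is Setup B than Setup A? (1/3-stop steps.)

7 2/3 stops brighter

Aperture: f/4.5 → f/4 → f/3.5 → f/3.2 → f/2.8 → f/2.5 → f/2.2 → f/2 → f/1.8 → f/1.6 → f/1.4 → f/1.2 — 3 2/3 stops opened up (brighter).
Shutter speed: 0.5 → 0.6 → 0.8 → 1 → 1.3 → 1.6 → 2 → 2.5 → 3.2 → 4 — 3 stops slower (brighter).
ISO: 1600 → 2000 → 2500 → 3200 — 1 stop raised (brighter).
Net: +3 2/3 +3 +1 = +7 2/3 stops.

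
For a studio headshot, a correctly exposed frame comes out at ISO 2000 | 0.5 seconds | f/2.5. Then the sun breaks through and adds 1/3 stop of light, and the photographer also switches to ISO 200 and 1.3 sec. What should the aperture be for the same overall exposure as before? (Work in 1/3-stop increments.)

f/1.4

Scene light: 1/3 stop brighter.
ISO: 2000 → 1600 → 1250 → 1000 → 800 → 640 → 500 → 400 → 320 → 250 → 200 — 3 1/3 stops dropped (darker).
Shutter speed: 0.5 → 0.6 → 0.8 → 1 → 1.3 — 1 1/3 stops longer (brighter).
Net so far: 1 2/3 stops darker. Aperture: f/2.5 → f/2.2 → f/2 → f/1.8 → f/1.6 → f/1.4.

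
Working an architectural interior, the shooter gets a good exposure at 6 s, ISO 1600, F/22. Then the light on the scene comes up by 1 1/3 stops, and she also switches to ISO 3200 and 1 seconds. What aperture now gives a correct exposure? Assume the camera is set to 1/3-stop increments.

f/20

Scene light: 1 1/3 stops brighter.
ISO: 1600 → 2000 → 2500 → 3200 — 1 stop raised (brighter).
Shutter speed: 6 → 5 → 4 → 3.2 → 2.5 → 2 → 1.6 → 1.3 → 1 — 2 2/3 stops shorter (darker).
Net so far: 1/3 stop darker. Aperture: f/22 → f/20.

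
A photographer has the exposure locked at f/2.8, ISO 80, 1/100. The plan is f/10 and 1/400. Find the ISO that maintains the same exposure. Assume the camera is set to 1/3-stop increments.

Aperture: f/2.8 → f/3.2 → f/3.5 → f/4 → f/4.5 → f/5 → f/5.6 → f/6.3 → f/7.1 → f/8 → f/9 → f/10 — 3 2/3 stops narrower (darker).
Shutter speed: 1/100 → 1/125 → 1/160 → 1/200 → 1/250 → 1/320 → 1/400 — 2 stops faster (darker).
Net change so far: 5 2/3 stops darker. Offset with the ISO: 80 → 100 → 125 → 160 → 200 → 250 → 320 → 400 → 500 → 640 → 800 → 1000 → 1250 → 1600 → 2000 → 2500 → 3200 → 4000.

ISO 4000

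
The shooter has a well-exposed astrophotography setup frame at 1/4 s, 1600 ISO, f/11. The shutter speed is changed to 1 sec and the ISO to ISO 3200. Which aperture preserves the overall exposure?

Shutter speed: 1/4 → 1/2 → 1 — 2 stops slower (brighter).
ISO: 1600 → 3200 — 1 stop higher (brighter).
Net change so far: 3 stops brighter. Offset with the aperture: f/11 → f/16 → f/22 → f/32.

f/32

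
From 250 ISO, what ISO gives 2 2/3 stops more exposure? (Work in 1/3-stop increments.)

ISO 1600

ISO: 250 → 320 → 400 → 500 → 640 → 800 → 1000 → 1250 → 1600 — 2 2/3 stops higher (brighter).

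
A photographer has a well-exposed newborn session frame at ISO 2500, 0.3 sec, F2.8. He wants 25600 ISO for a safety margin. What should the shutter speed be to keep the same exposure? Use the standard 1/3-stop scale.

ISO: 2500 → 3200 → 4000 → 5000 → 6400 → 8000 → 10000 → 12800 → 16000 → 20000 → 25600 — 3 1/3 stops higher (brighter).
Need 3 1/3 stops darker from the shutter speed: 0.3 → 1/4 → 1/5 → 1/6 → 1/8 → 1/10 → 1/13 → 1/15 → 1/20 → 1/25 → 1/30.

1/30s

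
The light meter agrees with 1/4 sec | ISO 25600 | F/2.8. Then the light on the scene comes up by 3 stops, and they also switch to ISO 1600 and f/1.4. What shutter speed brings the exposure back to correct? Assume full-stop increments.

Scene light: 3 stops brighter.
ISO: 25600 → 12800 → 6400 → 3200 → 1600 — 4 stops lower (darker).
Aperture: f/2.8 → f/2 → f/1.4 — 2 stops larger aperture (brighter).
Net so far: 1 stop brighter. Shutter speed: 1/4 → 1/8.

1/8s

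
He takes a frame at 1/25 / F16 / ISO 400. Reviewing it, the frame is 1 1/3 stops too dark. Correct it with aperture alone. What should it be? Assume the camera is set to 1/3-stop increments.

Underexposed by 1 1/3 stops → need 1 1/3 stops brighter.
Aperture: f/16 → f/14 → f/13 → f/11 → f/10.

f/10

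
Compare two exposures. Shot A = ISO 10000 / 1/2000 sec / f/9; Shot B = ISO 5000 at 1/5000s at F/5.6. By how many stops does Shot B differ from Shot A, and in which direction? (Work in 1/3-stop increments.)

Aperture: f/9 → f/8 → f/7.1 → f/6.3 → f/5.6 — 1 1/3 stops opened up (brighter).
Shutter speed: 1/2000 → 1/2500 → 1/3200 → 1/4000 → 1/5000 — 1 1/3 stops shorter (darker).
ISO: 10000 → 8000 → 6400 → 5000 — 1 stop dropped (darker).
Net: +1 1/3 −1 1/3 −1 = −1 stop.

1 stop darker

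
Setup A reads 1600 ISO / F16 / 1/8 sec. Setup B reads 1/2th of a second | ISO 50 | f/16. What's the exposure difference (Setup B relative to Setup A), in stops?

Aperture: unchanged.
Shutter speed: 1/8 → 1/4 → 1/2 — 2 stops slower (brighter).
ISO: 1600 → 800 → 400 → 200 → 100 → 50 — 5 stops dropped (darker).
Net: +2 −5 = −3 stops.

3 stops darker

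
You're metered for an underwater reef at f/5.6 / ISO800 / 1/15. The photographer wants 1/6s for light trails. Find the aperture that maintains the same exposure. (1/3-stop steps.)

f/9

Shutter speed: 1/15 → 1/13 → 1/10 → 1/8 → 1/6 — 1 1/3 stops longer (brighter).
Need 1 1/3 stops darker from the aperture: f/5.6 → f/6.3 → f/7.1 → f/8 → f/9.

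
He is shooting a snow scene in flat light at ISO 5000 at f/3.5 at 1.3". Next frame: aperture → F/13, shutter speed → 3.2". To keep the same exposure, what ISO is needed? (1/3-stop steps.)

ISO 25600

Aperture: f/3.5 → f/4 → f/4.5 → f/5 → f/5.6 → f/6.3 → f/7.1 → f/8 → f/9 → f/10 → f/11 → f/13 — 3 2/3 stops smaller aperture (darker).
Shutter speed: 1.3 → 1.6 → 2 → 2.5 → 3.2 — 1 1/3 stops slower (brighter).
Net change so far: 2 1/3 stops darker. Offset with the ISO: 5000 → 6400 → 8000 → 10000 → 12800 → 16000 → 20000 → 25600.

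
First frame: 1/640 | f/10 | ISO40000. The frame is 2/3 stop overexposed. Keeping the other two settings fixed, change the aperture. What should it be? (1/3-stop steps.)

Overexposed by 2/3 stop → need 2/3 stop darker.
Aperture: f/10 → f/11 → f/13.

f/13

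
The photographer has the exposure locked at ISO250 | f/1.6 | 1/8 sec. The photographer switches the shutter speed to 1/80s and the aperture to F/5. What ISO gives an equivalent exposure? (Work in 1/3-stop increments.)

ISO 25600

Shutter speed: 1/8 → 1/10 → 1/13 → 1/15 → 1/20 → 1/25 → 1/30 → 1/40 → 1/50 → 1/60 → 1/80 — 3 1/3 stops shorter (darker).
Aperture: f/1.6 → f/1.8 → f/2 → f/2.2 → f/2.5 → f/2.8 → f/3.2 → f/3.5 → f/4 → f/4.5 → f/5 — 3 1/3 stops narrower (darker).
Net change so far: 6 2/3 stops darker. Offset with the ISO: 250 → 320 → 400 → 500 → 640 → 800 → 1000 → 1250 → 1600 → 2000 → 2500 → 3200 → 4000 → 5000 → 6400 → 8000 → 10000 → 12800 → 16000 → 20000 → 25600.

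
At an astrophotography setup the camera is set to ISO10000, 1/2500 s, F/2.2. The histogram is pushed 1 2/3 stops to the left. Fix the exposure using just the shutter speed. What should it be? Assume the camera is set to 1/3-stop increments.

1/800s

Underexposed by 1 2/3 stops → need 1 2/3 stops brighter.
Shutter speed: 1/2500 → 1/2000 → 1/1600 → 1/1250 → 1/1000 → 1/800.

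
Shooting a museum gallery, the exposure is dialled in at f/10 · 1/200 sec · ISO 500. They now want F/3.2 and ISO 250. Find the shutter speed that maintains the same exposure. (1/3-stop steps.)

1/1000s

Aperture: f/10 → f/9 → f/8 → f/7.1 → f/6.3 → f/5.6 → f/5 → f/4.5 → f/4 → f/3.5 → f/3.2 — 3 1/3 stops larger aperture (brighter).
ISO: 500 → 400 → 320 → 250 — 1 stop lower (darker).
Net change so far: 2 1/3 stops brighter. Offset with the shutter speed: 1/200 → 1/250 → 1/320 → 1/400 → 1/500 → 1/640 → 1/800 → 1/1000.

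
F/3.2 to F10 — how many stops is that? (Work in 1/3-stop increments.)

f/3.2 → f/3.5 → f/4 → f/4.5 → f/5 → f/5.6 → f/6.3 → f/7.1 → f/8 → f/9 → f/10 — count the steps: 10 third-stops = 3 1/3 stops.

3 1/3 stops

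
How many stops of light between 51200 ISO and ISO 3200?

4 stops

51200 → 25600 → 12800 → 6400 → 3200 — count the steps: 4 stops.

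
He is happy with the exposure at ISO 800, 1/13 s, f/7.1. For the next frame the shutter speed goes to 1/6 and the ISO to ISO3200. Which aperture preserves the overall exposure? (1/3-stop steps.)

f/20

Shutter speed: 1/13 → 1/10 → 1/8 → 1/6 — 1 stop longer (brighter).
ISO: 800 → 1000 → 1250 → 1600 → 2000 → 2500 → 3200 — 2 stops higher (brighter).
Net change so far: 3 stops brighter. Offset with the aperture: f/7.1 → f/8 → f/9 → f/10 → f/11 → f/13 → f/14 → f/16 → f/18 → f/20.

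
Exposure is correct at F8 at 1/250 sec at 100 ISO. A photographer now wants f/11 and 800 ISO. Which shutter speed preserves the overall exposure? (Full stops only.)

1/1000s

Aperture: f/8 → f/11 — 1 stop smaller aperture (darker).
ISO: 100 → 200 → 400 → 800 — 3 stops higher (brighter).
Net change so far: 2 stops brighter. Offset with the shutter speed: 1/250 → 1/500 → 1/1000.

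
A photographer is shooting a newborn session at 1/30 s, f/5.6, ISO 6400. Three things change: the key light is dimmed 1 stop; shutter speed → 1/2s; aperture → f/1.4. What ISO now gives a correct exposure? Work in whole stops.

ISO 50

Scene light: 1 stop darker.
Shutter speed: 1/30 → 1/15 → 1/8 → 1/4 → 1/2 — 4 stops slower (brighter).
Aperture: f/5.6 → f/4 → f/2.8 → f/2 → f/1.4 — 4 stops wider (brighter).
Net so far: 7 stops brighter. ISO: 6400 → 3200 → 1600 → 800 → 400 → 200 → 100 → 50.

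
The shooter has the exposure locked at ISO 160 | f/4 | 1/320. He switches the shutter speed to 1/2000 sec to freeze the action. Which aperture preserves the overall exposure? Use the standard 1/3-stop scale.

f/1.6

Shutter speed: 1/320 → 1/400 → 1/500 → 1/640 → 1/800 → 1/1000 → 1/1250 → 1/1600 → 1/2000 — 2 2/3 stops faster (darker).
Need 2 2/3 stops brighter from the aperture: f/4 → f/3.5 → f/3.2 → f/2.8 → f/2.5 → f/2.2 → f/2 → f/1.8 → f/1.6.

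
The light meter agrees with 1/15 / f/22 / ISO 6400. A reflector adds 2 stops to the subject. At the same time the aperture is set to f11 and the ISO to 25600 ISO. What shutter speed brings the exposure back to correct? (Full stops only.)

Scene light: 2 stops brighter.
Aperture: f/22 → f/16 → f/11 — 2 stops wider (brighter).
ISO: 6400 → 12800 → 25600 — 2 stops raised (brighter).
Net so far: 6 stops brighter. Shutter speed: 1/15 → 1/30 → 1/60 → 1/125 → 1/250 → 1/500 → 1/1000.

1/1000s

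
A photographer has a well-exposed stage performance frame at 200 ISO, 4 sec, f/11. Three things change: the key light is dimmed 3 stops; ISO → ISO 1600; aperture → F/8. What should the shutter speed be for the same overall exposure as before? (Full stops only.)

2 s

Scene light: 3 stops darker.
ISO: 200 → 400 → 800 → 1600 — 3 stops raised (brighter).
Aperture: f/11 → f/8 — 1 stop larger aperture (brighter).
Net so far: 1 stop brighter. Shutter speed: 4 → 2.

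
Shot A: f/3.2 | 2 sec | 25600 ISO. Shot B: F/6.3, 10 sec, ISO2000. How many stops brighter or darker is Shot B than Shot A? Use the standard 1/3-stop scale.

Aperture: f/3.2 → f/3.5 → f/4 → f/4.5 → f/5 → f/5.6 → f/6.3 — 2 stops smaller aperture (darker).
Shutter speed: 2 → 2.5 → 3.2 → 4 → 5 → 6 → 8 → 10 — 2 1/3 stops longer (brighter).
ISO: 25600 → 20000 → 16000 → 12800 → 10000 → 8000 → 6400 → 5000 → 4000 → 3200 → 2500 → 2000 — 3 2/3 stops dropped (darker).
Net: −2 +2 1/3 −3 2/3 = −3 1/3 stops.

3 1/3 stops darker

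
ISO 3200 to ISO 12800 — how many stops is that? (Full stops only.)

3200 → 6400 → 12800 — count the steps: 2 stops.

2 stops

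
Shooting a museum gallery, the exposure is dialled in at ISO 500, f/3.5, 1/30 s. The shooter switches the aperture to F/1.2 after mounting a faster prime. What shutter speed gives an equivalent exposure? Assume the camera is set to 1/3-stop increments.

1/250s

Aperture: f/3.5 → f/3.2 → f/2.8 → f/2.5 → f/2.2 → f/2 → f/1.8 → f/1.6 → f/1.4 → f/1.2 — 3 stops opened up (brighter).
Need 3 stops darker from the shutter speed: 1/30 → 1/40 → 1/50 → 1/60 → 1/80 → 1/100 → 1/125 → 1/160 → 1/200 → 1/250.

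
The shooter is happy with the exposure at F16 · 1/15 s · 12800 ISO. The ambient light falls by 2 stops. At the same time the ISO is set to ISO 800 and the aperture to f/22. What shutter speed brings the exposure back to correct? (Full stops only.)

Scene light: 2 stops darker.
ISO: 12800 → 6400 → 3200 → 1600 → 800 — 4 stops dropped (darker).
Aperture: f/16 → f/22 — 1 stop smaller aperture (darker).
Net so far: 7 stops darker. Shutter speed: 1/15 → 1/8 → 1/4 → 1/2 → 1 → 2 → 4 → 8.

8 s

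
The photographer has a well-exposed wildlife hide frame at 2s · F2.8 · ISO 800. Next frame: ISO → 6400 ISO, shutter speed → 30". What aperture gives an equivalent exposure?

f/32

ISO: 800 → 1600 → 3200 → 6400 — 3 stops raised (brighter).
Shutter speed: 2 → 4 → 8 → 15 → 30 — 4 stops longer (brighter).
Net change so far: 7 stops brighter. Offset with the aperture: f/2.8 → f/4 → f/5.6 → f/8 → f/11 → f/16 → f/22 → f/32.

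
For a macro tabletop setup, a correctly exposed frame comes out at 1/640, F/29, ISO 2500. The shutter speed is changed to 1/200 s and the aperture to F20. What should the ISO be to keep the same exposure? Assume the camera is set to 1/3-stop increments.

Shutter speed: 1/640 → 1/500 → 1/400 → 1/320 → 1/250 → 1/200 — 1 2/3 stops longer (brighter).
Aperture: f/29 → f/25 → f/22 → f/20 — 1 stop opened up (brighter).
Net change so far: 2 2/3 stops brighter. Offset with the ISO: 2500 → 2000 → 1600 → 1250 → 1000 → 800 → 640 → 500 → 400.

ISO 400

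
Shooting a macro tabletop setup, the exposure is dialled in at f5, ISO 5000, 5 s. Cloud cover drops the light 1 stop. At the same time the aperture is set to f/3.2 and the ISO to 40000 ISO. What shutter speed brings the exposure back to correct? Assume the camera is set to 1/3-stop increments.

Scene light: 1 stop darker.
Aperture: f/5 → f/4.5 → f/4 → f/3.5 → f/3.2 — 1 1/3 stops opened up (brighter).
ISO: 5000 → 6400 → 8000 → 10000 → 12800 → 16000 → 20000 → 25600 → 32000 → 40000 — 3 stops higher (brighter).
Net so far: 3 1/3 stops brighter. Shutter speed: 5 → 4 → 3.2 → 2.5 → 2 → 1.6 → 1.3 → 1 → 0.8 → 0.6 → 0.5.

0.5 s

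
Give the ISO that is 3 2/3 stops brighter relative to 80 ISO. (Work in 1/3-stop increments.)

ISO: 80 → 100 → 125 → 160 → 200 → 250 → 320 → 400 → 500 → 640 → 800 → 1000 — 3 2/3 stops higher (brighter).

ISO 1000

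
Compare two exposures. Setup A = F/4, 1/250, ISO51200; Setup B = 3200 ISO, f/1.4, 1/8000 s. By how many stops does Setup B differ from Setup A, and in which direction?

Aperture: f/4 → f/2.8 → f/2 → f/1.4 — 3 stops opened up (brighter).
Shutter speed: 1/250 → 1/500 → 1/1000 → 1/2000 → 1/4000 → 1/8000 — 5 stops shorter (darker).
ISO: 51200 → 25600 → 12800 → 6400 → 3200 — 4 stops lower (darker).
Net: +3 −5 −4 = −6 stops.

6 stops darker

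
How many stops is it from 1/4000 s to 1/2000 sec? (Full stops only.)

1/4000 → 1/2000 — count the steps: 1 stop.

1 stop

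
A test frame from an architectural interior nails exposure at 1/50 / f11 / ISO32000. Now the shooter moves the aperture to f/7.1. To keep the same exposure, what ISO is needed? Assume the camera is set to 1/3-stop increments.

Aperture: f/11 → f/10 → f/9 → f/8 → f/7.1 — 1 1/3 stops opened up (brighter).
Need 1 1/3 stops darker from the ISO: 32000 → 25600 → 20000 → 16000 → 12800.

ISO 12800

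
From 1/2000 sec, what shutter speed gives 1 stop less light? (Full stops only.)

1/4000s

Shutter speed: 1/2000 → 1/4000 — 1 stop shorter (darker).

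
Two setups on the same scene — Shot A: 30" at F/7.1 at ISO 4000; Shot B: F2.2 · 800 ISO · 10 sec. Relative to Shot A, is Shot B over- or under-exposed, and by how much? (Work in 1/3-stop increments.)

Aperture: f/7.1 → f/6.3 → f/5.6 → f/5 → f/4.5 → f/4 → f/3.5 → f/3.2 → f/2.8 → f/2.5 → f/2.2 — 3 1/3 stops opened up (brighter).
Shutter speed: 30 → 25 → 20 → 15 → 13 → 10 — 1 2/3 stops shorter (darker).
ISO: 4000 → 3200 → 2500 → 2000 → 1600 → 1250 → 1000 → 800 — 2 1/3 stops lower (darker).
Net: +3 1/3 −1 2/3 −2 1/3 = −2/3 stops.

2/3 stop darker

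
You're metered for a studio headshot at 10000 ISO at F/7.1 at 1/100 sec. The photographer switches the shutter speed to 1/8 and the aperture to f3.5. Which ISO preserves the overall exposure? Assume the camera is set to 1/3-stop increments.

ISO 200

Shutter speed: 1/100 → 1/80 → 1/60 → 1/50 → 1/40 → 1/30 → 1/25 → 1/20 → 1/15 → 1/13 → 1/10 → 1/8 — 3 2/3 stops longer (brighter).
Aperture: f/7.1 → f/6.3 → f/5.6 → f/5 → f/4.5 → f/4 → f/3.5 — 2 stops opened up (brighter).
Net change so far: 5 2/3 stops brighter. Offset with the ISO: 10000 → 8000 → 6400 → 5000 → 4000 → 3200 → 2500 → 2000 → 1600 → 1250 → 1000 → 800 → 640 → 500 → 400 → 320 → 250 → 200.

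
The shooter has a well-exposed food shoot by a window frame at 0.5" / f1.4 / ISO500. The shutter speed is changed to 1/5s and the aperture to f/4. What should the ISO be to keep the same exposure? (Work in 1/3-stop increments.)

ISO 10000

Shutter speed: 0.5 → 0.4 → 0.3 → 1/4 → 1/5 — 1 1/3 stops faster (darker).
Aperture: f/1.4 → f/1.6 → f/1.8 → f/2 → f/2.2 → f/2.5 → f/2.8 → f/3.2 → f/3.5 → f/4 — 3 stops narrower (darker).
Net change so far: 4 1/3 stops darker. Offset with the ISO: 500 → 640 → 800 → 1000 → 1250 → 1600 → 2000 → 2500 → 3200 → 4000 → 5000 → 6400 → 8000 → 10000.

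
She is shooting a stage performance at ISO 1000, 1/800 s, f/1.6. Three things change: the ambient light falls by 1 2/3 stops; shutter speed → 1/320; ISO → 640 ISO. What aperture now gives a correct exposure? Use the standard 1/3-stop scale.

Scene light: 1 2/3 stops darker.
Shutter speed: 1/800 → 1/640 → 1/500 → 1/400 → 1/320 — 1 1/3 stops slower (brighter).
ISO: 1000 → 800 → 640 — 2/3 stop lower (darker).
Net so far: 1 stop darker. Aperture: f/1.6 → f/1.4 → f/1.2 → f/1.1.

f/1.1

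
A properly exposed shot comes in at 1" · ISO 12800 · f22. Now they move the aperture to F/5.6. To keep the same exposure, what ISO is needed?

ISO 800

Aperture: f/22 → f/16 → f/11 → f/8 → f/5.6 — 4 stops wider (brighter).
Need 4 stops darker from the ISO: 12800 → 6400 → 3200 → 1600 → 800.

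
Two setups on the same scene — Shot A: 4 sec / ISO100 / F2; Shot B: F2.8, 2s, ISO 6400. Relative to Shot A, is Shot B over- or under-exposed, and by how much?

4 stops brighter

Aperture: f/2 → f/2.8 — 1 stop smaller aperture (darker).
Shutter speed: 4 → 2 — 1 stop shorter (darker).
ISO: 100 → 200 → 400 → 800 → 1600 → 3200 → 6400 — 6 stops raised (brighter).
Net: −1 −1 +6 = +4 stops.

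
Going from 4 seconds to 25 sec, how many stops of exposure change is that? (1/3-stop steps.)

4 → 5 → 6 → 8 → 10 → 13 → 15 → 20 → 25 — count the steps: 8 third-stops = 2 2/3 stops.

2 2/3 stops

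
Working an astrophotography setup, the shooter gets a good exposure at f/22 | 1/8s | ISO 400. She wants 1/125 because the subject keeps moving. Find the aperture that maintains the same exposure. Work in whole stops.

f/5.6

Shutter speed: 1/8 → 1/15 → 1/30 → 1/60 → 1/125 — 4 stops faster (darker).
Need 4 stops brighter from the aperture: f/22 → f/16 → f/11 → f/8 → f/5.6.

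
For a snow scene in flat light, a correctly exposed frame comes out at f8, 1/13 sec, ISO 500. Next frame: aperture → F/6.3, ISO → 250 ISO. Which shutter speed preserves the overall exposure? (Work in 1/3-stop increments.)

Aperture: f/8 → f/7.1 → f/6.3 — 2/3 stop larger aperture (brighter).
ISO: 500 → 400 → 320 → 250 — 1 stop dropped (darker).
Net change so far: 1/3 stop darker. Offset with the shutter speed: 1/13 → 1/10.

1/10s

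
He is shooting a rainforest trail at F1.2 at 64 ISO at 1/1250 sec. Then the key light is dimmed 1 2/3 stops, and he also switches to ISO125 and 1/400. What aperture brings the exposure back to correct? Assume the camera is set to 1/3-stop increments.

Scene light: 1 2/3 stops darker.
ISO: 64 → 80 → 100 → 125 — 1 stop higher (brighter).
Shutter speed: 1/1250 → 1/1000 → 1/800 → 1/640 → 1/500 → 1/400 — 1 2/3 stops slower (brighter).
Net so far: 1 stop brighter. Aperture: f/1.2 → f/1.4 → f/1.6 → f/1.8.

f/1.8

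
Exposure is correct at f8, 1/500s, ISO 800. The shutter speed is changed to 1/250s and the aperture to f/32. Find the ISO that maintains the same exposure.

Shutter speed: 1/500 → 1/250 — 1 stop slower (brighter).
Aperture: f/8 → f/11 → f/16 → f/22 → f/32 — 4 stops smaller aperture (darker).
Net change so far: 3 stops darker. Offset with the ISO: 800 → 1600 → 3200 → 6400.

ISO 6400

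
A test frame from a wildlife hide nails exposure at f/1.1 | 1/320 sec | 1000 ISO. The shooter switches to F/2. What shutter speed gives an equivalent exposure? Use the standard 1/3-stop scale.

1/100s

Aperture: f/1.1 → f/1.2 → f/1.4 → f/1.6 → f/1.8 → f/2 — 1 2/3 stops stopped down (darker).
Need 1 2/3 stops brighter from the shutter speed: 1/320 → 1/250 → 1/200 → 1/160 → 1/125 → 1/100.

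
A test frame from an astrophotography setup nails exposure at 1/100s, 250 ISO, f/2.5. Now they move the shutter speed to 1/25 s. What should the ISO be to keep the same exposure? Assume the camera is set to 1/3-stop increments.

ISO 64

Shutter speed: 1/100 → 1/80 → 1/60 → 1/50 → 1/40 → 1/30 → 1/25 — 2 stops longer (brighter).
Need 2 stops darker from the ISO: 250 → 200 → 160 → 125 → 100 → 80 → 64.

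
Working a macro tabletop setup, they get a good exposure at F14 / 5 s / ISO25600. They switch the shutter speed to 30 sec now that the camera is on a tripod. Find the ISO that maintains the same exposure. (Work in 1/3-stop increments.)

Shutter speed: 5 → 6 → 8 → 10 → 13 → 15 → 20 → 25 → 30 — 2 2/3 stops longer (brighter).
Need 2 2/3 stops darker from the ISO: 25600 → 20000 → 16000 → 12800 → 10000 → 8000 → 6400 → 5000 → 4000.

ISO 4000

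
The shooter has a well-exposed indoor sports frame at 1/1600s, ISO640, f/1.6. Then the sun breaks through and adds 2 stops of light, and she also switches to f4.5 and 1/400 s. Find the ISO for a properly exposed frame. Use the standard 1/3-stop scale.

Scene light: 2 stops brighter.
Aperture: f/1.6 → f/1.8 → f/2 → f/2.2 → f/2.5 → f/2.8 → f/3.2 → f/3.5 → f/4 → f/4.5 — 3 stops narrower (darker).
Shutter speed: 1/1600 → 1/1250 → 1/1000 → 1/800 → 1/640 → 1/500 → 1/400 — 2 stops slower (brighter).
Net so far: 1 stop brighter. ISO: 640 → 500 → 400 → 320.

ISO 320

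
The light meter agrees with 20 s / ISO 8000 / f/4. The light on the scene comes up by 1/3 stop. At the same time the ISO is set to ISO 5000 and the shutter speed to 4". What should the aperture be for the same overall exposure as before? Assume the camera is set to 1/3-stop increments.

f/1.6

Scene light: 1/3 stop brighter.
ISO: 8000 → 6400 → 5000 — 2/3 stop dropped (darker).
Shutter speed: 20 → 15 → 13 → 10 → 8 → 6 → 5 → 4 — 2 1/3 stops shorter (darker).
Net so far: 2 2/3 stops darker. Aperture: f/4 → f/3.5 → f/3.2 → f/2.8 → f/2.5 → f/2.2 → f/2 → f/1.8 → f/1.6.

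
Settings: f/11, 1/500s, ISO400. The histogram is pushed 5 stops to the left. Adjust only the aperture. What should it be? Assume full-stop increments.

Underexposed by 5 stops → need 5 stops brighter.
Aperture: f/11 → f/8 → f/5.6 → f/4 → f/2.8 → f/2.

f/2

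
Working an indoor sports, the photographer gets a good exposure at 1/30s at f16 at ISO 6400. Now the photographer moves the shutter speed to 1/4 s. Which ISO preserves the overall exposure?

Shutter speed: 1/30 → 1/15 → 1/8 → 1/4 — 3 stops longer (brighter).
Need 3 stops darker from the ISO: 6400 → 3200 → 1600 → 800.

ISO 800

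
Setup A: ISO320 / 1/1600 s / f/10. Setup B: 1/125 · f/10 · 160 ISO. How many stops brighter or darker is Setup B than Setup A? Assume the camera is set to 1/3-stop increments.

2 2/3 stops brighter

Aperture: unchanged.
Shutter speed: 1/1600 → 1/1250 → 1/1000 → 1/800 → 1/640 → 1/500 → 1/400 → 1/320 → 1/250 → 1/200 → 1/160 → 1/125 — 3 2/3 stops slower (brighter).
ISO: 320 → 250 → 200 → 160 — 1 stop dropped (darker).
Net: +3 2/3 −1 = +2 2/3 stops.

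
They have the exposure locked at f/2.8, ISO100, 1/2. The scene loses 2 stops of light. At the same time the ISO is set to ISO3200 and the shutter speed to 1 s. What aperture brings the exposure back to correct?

Scene light: 2 stops darker.
ISO: 100 → 200 → 400 → 800 → 1600 → 3200 — 5 stops higher (brighter).
Shutter speed: 1/2 → 1 — 1 stop slower (brighter).
Net so far: 4 stops brighter. Aperture: f/2.8 → f/4 → f/5.6 → f/8 → f/11.

f/11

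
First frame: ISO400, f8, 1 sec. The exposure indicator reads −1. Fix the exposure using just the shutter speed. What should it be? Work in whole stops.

2 s

Underexposed by 1 stop → need 1 stop brighter.
Shutter speed: 1 → 2.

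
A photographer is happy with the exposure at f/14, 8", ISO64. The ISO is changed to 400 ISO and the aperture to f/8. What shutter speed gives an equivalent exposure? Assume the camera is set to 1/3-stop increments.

0.4 s

ISO: 64 → 80 → 100 → 125 → 160 → 200 → 250 → 320 → 400 — 2 2/3 stops raised (brighter).
Aperture: f/14 → f/13 → f/11 → f/10 → f/9 → f/8 — 1 2/3 stops opened up (brighter).
Net change so far: 4 1/3 stops brighter. Offset with the shutter speed: 8 → 6 → 5 → 4 → 3.2 → 2.5 → 2 → 1.6 → 1.3 → 1 → 0.8 → 0.6 → 0.5 → 0.4.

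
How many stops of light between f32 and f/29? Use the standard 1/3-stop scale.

f/32 → f/29 — count the steps: 1 third-stops = 1/3 stop.

1/3 stop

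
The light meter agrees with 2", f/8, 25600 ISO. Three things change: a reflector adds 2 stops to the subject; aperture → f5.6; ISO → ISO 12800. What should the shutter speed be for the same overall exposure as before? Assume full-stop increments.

1/2s

Scene light: 2 stops brighter.
Aperture: f/8 → f/5.6 — 1 stop opened up (brighter).
ISO: 25600 → 12800 — 1 stop lower (darker).
Net so far: 2 stops brighter. Shutter speed: 2 → 1 → 1/2.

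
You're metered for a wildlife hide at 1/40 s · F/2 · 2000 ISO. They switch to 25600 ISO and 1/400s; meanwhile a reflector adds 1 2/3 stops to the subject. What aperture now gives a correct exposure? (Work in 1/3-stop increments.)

f/4

Scene light: 1 2/3 stops brighter.
ISO: 2000 → 2500 → 3200 → 4000 → 5000 → 6400 → 8000 → 10000 → 12800 → 16000 → 20000 → 25600 — 3 2/3 stops higher (brighter).
Shutter speed: 1/40 → 1/50 → 1/60 → 1/80 → 1/100 → 1/125 → 1/160 → 1/200 → 1/250 → 1/320 → 1/400 — 3 1/3 stops shorter (darker).
Net so far: 2 stops brighter. Aperture: f/2 → f/2.2 → f/2.5 → f/2.8 → f/3.2 → f/3.5 → f/4.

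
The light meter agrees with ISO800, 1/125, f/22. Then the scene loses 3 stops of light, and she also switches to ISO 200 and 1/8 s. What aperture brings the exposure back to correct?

f/16

Scene light: 3 stops darker.
ISO: 800 → 400 → 200 — 2 stops dropped (darker).
Shutter speed: 1/125 → 1/60 → 1/30 → 1/15 → 1/8 — 4 stops longer (brighter).
Net so far: 1 stop darker. Aperture: f/22 → f/16.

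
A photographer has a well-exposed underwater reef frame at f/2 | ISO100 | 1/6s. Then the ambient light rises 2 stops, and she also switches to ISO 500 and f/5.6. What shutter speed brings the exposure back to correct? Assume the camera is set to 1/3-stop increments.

1/15s

Scene light: 2 stops brighter.
ISO: 100 → 125 → 160 → 200 → 250 → 320 → 400 → 500 — 2 1/3 stops higher (brighter).
Aperture: f/2 → f/2.2 → f/2.5 → f/2.8 → f/3.2 → f/3.5 → f/4 → f/4.5 → f/5 → f/5.6 — 3 stops narrower (darker).
Net so far: 1 1/3 stops brighter. Shutter speed: 1/6 → 1/8 → 1/10 → 1/13 → 1/15.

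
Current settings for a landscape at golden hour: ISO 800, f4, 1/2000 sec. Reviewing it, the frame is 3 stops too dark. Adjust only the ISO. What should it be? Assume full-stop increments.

ISO 6400

Underexposed by 3 stops → need 3 stops brighter.
ISO: 800 → 1600 → 3200 → 6400.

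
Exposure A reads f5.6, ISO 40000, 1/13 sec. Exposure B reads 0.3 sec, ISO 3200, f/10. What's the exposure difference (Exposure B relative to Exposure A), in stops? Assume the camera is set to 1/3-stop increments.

Aperture: f/5.6 → f/6.3 → f/7.1 → f/8 → f/9 → f/10 — 1 2/3 stops smaller aperture (darker).
Shutter speed: 1/13 → 1/10 → 1/8 → 1/6 → 1/5 → 1/4 → 0.3 — 2 stops slower (brighter).
ISO: 40000 → 32000 → 25600 → 20000 → 16000 → 12800 → 10000 → 8000 → 6400 → 5000 → 4000 → 3200 — 3 2/3 stops dropped (darker).
Net: −1 2/3 +2 −3 2/3 = −3 1/3 stops.

3 1/3 stops darker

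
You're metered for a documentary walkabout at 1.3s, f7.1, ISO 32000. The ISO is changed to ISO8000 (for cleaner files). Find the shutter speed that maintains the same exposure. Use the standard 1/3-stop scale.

5 s

ISO: 32000 → 25600 → 20000 → 16000 → 12800 → 10000 → 8000 — 2 stops dropped (darker).
Need 2 stops brighter from the shutter speed: 1.3 → 1.6 → 2 → 2.5 → 3.2 → 4 → 5.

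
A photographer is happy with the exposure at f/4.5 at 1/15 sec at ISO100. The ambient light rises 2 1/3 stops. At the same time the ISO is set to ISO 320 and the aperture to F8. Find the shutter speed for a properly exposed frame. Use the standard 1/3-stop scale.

1/80s

Scene light: 2 1/3 stops brighter.
ISO: 100 → 125 → 160 → 200 → 250 → 320 — 1 2/3 stops raised (brighter).
Aperture: f/4.5 → f/5 → f/5.6 → f/6.3 → f/7.1 → f/8 — 1 2/3 stops narrower (darker).
Net so far: 2 1/3 stops brighter. Shutter speed: 1/15 → 1/20 → 1/25 → 1/30 → 1/40 → 1/50 → 1/60 → 1/80.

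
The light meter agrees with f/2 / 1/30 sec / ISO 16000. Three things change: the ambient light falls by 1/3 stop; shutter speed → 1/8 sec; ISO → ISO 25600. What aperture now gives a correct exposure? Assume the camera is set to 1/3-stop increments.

f/4.5

Scene light: 1/3 stop darker.
Shutter speed: 1/30 → 1/25 → 1/20 → 1/15 → 1/13 → 1/10 → 1/8 — 2 stops longer (brighter).
ISO: 16000 → 20000 → 25600 — 2/3 stop higher (brighter).
Net so far: 2 1/3 stops brighter. Aperture: f/2 → f/2.2 → f/2.5 → f/2.8 → f/3.2 → f/3.5 → f/4 → f/4.5.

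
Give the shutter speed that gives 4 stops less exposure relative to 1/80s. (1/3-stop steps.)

Shutter speed: 1/80 → 1/100 → 1/125 → 1/160 → 1/200 → 1/250 → 1/320 → 1/400 → 1/500 → 1/640 → 1/800 → 1/1000 → 1/1250 — 4 stops faster (darker).

1/1250s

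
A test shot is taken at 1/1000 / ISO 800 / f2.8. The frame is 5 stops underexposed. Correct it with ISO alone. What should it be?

ISO 25600

Underexposed by 5 stops → need 5 stops brighter.
ISO: 800 → 1600 → 3200 → 6400 → 12800 → 25600.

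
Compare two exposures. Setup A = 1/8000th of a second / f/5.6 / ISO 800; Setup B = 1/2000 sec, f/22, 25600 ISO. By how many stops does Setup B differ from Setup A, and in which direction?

3 stops brighter

Aperture: f/5.6 → f/8 → f/11 → f/16 → f/22 — 4 stops narrower (darker).
Shutter speed: 1/8000 → 1/4000 → 1/2000 — 2 stops slower (brighter).
ISO: 800 → 1600 → 3200 → 6400 → 12800 → 25600 — 5 stops higher (brighter).
Net: −4 +2 +5 = +3 stops.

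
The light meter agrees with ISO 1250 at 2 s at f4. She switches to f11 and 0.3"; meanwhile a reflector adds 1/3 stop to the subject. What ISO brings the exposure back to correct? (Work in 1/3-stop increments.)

Scene light: 1/3 stop brighter.
Aperture: f/4 → f/4.5 → f/5 → f/5.6 → f/6.3 → f/7.1 → f/8 → f/9 → f/10 → f/11 — 3 stops narrower (darker).
Shutter speed: 2 → 1.6 → 1.3 → 1 → 0.8 → 0.6 → 0.5 → 0.4 → 0.3 — 2 2/3 stops faster (darker).
Net so far: 5 1/3 stops darker. ISO: 1250 → 1600 → 2000 → 2500 → 3200 → 4000 → 5000 → 6400 → 8000 → 10000 → 12800 → 16000 → 20000 → 25600 → 32000 → 40000 → 51200.

ISO 51200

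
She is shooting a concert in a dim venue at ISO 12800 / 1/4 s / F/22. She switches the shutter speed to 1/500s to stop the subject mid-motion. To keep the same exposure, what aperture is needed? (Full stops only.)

Shutter speed: 1/4 → 1/8 → 1/15 → 1/30 → 1/60 → 1/125 → 1/250 → 1/500 — 7 stops shorter (darker).
Need 7 stops brighter from the aperture: f/22 → f/16 → f/11 → f/8 → f/5.6 → f/4 → f/2.8 → f/2.

f/2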